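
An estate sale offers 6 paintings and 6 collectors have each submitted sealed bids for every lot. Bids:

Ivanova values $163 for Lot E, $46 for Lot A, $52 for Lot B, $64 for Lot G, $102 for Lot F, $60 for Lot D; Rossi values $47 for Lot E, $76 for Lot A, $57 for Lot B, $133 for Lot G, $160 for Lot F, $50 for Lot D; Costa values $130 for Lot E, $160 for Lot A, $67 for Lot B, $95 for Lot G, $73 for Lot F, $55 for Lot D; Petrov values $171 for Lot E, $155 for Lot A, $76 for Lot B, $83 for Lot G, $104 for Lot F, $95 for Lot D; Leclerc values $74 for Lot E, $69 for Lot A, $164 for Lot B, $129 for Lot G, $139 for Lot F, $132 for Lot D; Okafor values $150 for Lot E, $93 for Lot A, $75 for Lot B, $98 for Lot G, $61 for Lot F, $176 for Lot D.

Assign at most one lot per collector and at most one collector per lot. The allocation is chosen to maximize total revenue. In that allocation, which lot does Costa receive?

Costa receives Lot G.

This is a one-to-one assignment (maximum-weight bipartite matching).
Optimal: Ivanova→Lot E ($163), Rossi→Lot F ($160), Costa→Lot G ($95), Petrov→Lot A ($155), Leclerc→Lot B ($164), Okafor→Lot D ($176) — total 163+160+95+155+164+176 = $913.
Max-entry greedy (repeatedly take the single best remaining cell) gives $895, worse by 18.
Costa's own top lot is Lot A ($160), but forcing Costa→Lot A and reassigning the rest optimally gives only $906 — worse by 7.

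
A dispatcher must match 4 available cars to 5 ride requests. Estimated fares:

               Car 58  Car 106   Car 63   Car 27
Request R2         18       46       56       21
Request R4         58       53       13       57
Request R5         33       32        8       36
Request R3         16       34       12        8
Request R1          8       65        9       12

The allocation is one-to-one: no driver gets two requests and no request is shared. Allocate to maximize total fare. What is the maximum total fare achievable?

Max total: $215

Optimal: Car 58→Request R4 ($58), Car 106→Request R1 ($65), Car 63→Request R2 ($56), Car 27→Request R5 ($36) — total 58+65+56+36 = $215.
Column-greedy (each request in turn goes to its best remaining driver) gives $184, worse by 31.
Every other assignment is strictly worse.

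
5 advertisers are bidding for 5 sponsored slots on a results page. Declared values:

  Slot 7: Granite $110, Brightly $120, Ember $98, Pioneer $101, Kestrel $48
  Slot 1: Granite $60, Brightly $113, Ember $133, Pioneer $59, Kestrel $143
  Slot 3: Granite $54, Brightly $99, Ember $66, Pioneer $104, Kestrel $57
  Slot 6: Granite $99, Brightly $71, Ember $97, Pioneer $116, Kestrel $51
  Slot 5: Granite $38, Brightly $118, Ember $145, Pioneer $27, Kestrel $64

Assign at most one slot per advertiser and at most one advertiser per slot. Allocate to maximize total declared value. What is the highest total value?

Optimal: Granite→Slot 7 ($110), Brightly→Slot 3 ($99), Ember→Slot 5 ($145), Pioneer→Slot 6 ($116), Kestrel→Slot 1 ($143) — total 110+99+145+116+143 = $613.
Column-greedy (each slot in turn goes to its best remaining advertiser) gives $611, worse by 2.

Maximum total: $613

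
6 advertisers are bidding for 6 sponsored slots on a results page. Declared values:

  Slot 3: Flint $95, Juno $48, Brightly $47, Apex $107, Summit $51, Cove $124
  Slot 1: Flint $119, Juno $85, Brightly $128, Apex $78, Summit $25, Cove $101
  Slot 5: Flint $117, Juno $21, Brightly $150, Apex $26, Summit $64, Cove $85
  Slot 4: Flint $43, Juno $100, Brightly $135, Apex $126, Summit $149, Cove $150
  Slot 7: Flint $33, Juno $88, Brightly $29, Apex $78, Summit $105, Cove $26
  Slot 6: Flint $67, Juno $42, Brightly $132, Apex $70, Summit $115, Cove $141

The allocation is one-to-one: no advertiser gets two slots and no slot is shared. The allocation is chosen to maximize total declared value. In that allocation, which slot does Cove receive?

Cove receives Slot 6.

This is a one-to-one assignment (maximum-weight bipartite matching).
Optimal: Flint→Slot 1 ($119), Juno→Slot 7 ($88), Brightly→Slot 5 ($150), Apex→Slot 3 ($107), Summit→Slot 4 ($149), Cove→Slot 6 ($141) — total 119+88+150+107+149+141 = $754.
Max-entry greedy (repeatedly take the single best remaining cell) gives $729, worse by 25.
Next-best assignment: Flint→Slot 5, Juno→Slot 7, Brightly→Slot 1, Apex→Slot 3, Summit→Slot 4, Cove→Slot 6 = $730.
No other one-to-one assignment exceeds $754.
Cove's own top slot is Slot 4 ($150), but forcing Cove→Slot 4 and reassigning the rest optimally gives only $729 — worse by 25.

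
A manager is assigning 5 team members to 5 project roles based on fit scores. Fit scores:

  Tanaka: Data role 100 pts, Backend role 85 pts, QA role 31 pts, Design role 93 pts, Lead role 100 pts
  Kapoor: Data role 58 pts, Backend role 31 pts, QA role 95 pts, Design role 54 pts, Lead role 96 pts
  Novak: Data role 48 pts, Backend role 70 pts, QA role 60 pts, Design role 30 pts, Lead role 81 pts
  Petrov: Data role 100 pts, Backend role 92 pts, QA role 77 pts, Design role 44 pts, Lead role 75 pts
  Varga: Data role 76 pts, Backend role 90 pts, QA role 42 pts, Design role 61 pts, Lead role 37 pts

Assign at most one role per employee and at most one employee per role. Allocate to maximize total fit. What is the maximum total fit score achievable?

Optimal: Tanaka→Design role (93 pts), Kapoor→QA role (95 pts), Novak→Lead role (81 pts), Petrov→Data role (100 pts), Varga→Backend role (90 pts) — total 93+95+81+100+90 = 459 pts.
Row-greedy (each employee in turn takes its best remaining role) gives 404 pts, worse by 55.
Next-best assignment: Tanaka→Design role, Kapoor→Lead role, Novak→QA role, Petrov→Data role, Varga→Backend role = 439 pts.
Checked against all permutations: 459 pts is optimal.

Maximum total: 459 pts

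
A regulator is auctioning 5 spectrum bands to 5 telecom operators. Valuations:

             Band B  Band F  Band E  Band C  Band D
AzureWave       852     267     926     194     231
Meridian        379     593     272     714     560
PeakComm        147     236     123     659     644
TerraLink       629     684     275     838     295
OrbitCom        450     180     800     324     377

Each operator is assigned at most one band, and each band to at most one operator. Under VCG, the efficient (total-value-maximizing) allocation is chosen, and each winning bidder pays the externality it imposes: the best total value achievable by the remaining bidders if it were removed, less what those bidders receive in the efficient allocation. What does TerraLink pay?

TerraLink pays $121M.

Efficient allocation: AzureWave→Band B ($852M), Meridian→Band F ($593M), PeakComm→Band D ($644M), TerraLink→Band C ($838M), OrbitCom→Band E ($800M); total welfare W = $3727M.
TerraLink receives Band C at value $838M, so the others get W − 838 = $2889M.
Without TerraLink: best allocation of the remaining 4 bidders over all 5 bands is AzureWave→Band B ($852M), Meridian→Band C ($714M), PeakComm→Band D ($644M), OrbitCom→Band E ($800M), total $3010M.
VCG payment = (others' best without TerraLink) − (others' welfare with TerraLink) = 3010 − 2889 = $121M.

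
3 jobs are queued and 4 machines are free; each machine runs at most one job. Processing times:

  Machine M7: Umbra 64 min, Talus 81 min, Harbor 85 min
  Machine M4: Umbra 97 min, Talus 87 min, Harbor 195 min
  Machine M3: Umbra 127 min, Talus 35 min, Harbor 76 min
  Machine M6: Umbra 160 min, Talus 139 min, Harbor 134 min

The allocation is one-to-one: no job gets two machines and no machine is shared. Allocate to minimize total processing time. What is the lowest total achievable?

Optimal: Umbra→Machine M4 (97 min), Talus→Machine M3 (35 min), Harbor→Machine M7 (85 min) — total 97+35+85 = 217 min.
Column-greedy (each machine in turn goes to its cheapest remaining job) gives 227 min, worse by 10.

Min total: 217 min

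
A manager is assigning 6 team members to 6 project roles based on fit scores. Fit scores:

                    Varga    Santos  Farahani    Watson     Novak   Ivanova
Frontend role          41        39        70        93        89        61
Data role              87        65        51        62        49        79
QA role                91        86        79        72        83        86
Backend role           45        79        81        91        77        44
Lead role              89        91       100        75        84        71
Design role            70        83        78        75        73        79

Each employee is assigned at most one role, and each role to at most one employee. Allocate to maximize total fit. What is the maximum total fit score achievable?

Optimal: Varga→Data role (87 pts), Santos→Design role (83 pts), Farahani→Lead role (100 pts), Watson→Backend role (91 pts), Novak→Frontend role (89 pts), Ivanova→QA role (86 pts) — total 87+83+100+91+89+86 = 536 pts.
Column-greedy (each role in turn goes to its best remaining employee) gives 510 pts, worse by 26.

Max total: 536 pts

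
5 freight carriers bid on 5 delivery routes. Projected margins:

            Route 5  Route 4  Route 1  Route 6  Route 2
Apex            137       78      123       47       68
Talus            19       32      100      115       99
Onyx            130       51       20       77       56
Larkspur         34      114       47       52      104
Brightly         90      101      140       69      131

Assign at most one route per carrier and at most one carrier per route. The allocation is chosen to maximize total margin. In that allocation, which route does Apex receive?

Optimal: Apex→Route 1 ($123k), Talus→Route 6 ($115k), Onyx→Route 5 ($130k), Larkspur→Route 4 ($114k), Brightly→Route 2 ($131k) — total 123+115+130+114+131 = $613k.
Max-entry greedy (repeatedly take the single best remaining cell) gives $562k, worse by 51.
Apex's own top route is Route 5 ($137k), but forcing Apex→Route 5 and reassigning the rest optimally gives only $567k — worse by 46.

Apex receives Route 1.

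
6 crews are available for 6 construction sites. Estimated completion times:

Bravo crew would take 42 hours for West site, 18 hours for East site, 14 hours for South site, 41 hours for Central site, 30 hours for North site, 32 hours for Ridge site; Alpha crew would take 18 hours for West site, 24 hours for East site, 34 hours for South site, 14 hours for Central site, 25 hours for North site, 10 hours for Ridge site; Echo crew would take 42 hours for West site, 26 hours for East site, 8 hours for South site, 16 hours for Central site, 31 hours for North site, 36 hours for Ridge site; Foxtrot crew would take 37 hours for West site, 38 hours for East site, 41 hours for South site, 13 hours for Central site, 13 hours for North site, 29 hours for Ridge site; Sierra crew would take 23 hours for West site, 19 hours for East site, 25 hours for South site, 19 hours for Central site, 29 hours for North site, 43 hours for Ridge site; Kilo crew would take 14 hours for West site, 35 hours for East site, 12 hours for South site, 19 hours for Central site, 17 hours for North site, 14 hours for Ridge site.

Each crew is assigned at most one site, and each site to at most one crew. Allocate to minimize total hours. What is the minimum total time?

Optimal: Bravo crew→East site (18 hours), Alpha crew→Ridge site (10 hours), Echo crew→South site (8 hours), Foxtrot crew→North site (13 hours), Sierra crew→Central site (19 hours), Kilo crew→West site (14 hours) — total 18+10+8+13+19+14 = 82 hours.
Column-greedy (each site in turn goes to its cheapest remaining crew) gives 121 hours, worse by 39.

Min total: 82 hours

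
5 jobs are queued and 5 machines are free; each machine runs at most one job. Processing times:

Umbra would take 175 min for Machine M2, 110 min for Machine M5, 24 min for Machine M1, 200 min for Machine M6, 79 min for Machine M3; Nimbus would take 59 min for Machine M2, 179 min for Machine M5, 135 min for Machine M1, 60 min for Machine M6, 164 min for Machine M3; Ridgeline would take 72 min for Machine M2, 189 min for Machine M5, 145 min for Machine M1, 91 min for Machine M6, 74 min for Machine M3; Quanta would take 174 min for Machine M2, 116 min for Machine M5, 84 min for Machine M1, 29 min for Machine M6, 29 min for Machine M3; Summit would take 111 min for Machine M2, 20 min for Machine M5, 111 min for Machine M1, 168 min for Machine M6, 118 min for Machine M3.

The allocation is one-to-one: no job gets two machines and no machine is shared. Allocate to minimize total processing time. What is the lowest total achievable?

Minimum total: 205 min

Optimal: Umbra→Machine M1 (24 min), Nimbus→Machine M6 (60 min), Ridgeline→Machine M2 (72 min), Quanta→Machine M3 (29 min), Summit→Machine M5 (20 min) — total 24+60+72+29+20 = 205 min.
Row-greedy (each job in turn takes its cheapest remaining machine) gives 206 min, worse by 1.
Next-best assignment: Umbra→Machine M1, Nimbus→Machine M2, Ridgeline→Machine M3, Quanta→Machine M6, Summit→Machine M5 = 206 min.
No other one-to-one assignment undercuts 205 min.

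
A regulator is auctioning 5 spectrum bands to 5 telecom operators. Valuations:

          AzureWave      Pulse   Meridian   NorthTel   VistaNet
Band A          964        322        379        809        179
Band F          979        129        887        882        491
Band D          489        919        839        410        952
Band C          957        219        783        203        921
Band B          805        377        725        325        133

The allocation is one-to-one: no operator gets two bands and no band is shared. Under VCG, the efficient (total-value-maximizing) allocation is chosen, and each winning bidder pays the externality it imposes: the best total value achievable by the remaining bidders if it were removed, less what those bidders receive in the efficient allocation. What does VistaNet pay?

VistaNet pays $82M.

Efficient allocation: AzureWave→Band A ($964M), Pulse→Band D ($919M), Meridian→Band B ($725M), NorthTel→Band F ($882M), VistaNet→Band C ($921M); total welfare W = $4411M.
VistaNet receives Band C at value $921M, so the others get W − 921 = $3490M.
Without VistaNet: best allocation of the remaining 4 bidders over all 5 bands is AzureWave→Band C ($957M), Pulse→Band D ($919M), Meridian→Band F ($887M), NorthTel→Band A ($809M), total $3572M.
VCG payment = (others' best without VistaNet) − (others' welfare with VistaNet) = 3572 − 3490 = $82M.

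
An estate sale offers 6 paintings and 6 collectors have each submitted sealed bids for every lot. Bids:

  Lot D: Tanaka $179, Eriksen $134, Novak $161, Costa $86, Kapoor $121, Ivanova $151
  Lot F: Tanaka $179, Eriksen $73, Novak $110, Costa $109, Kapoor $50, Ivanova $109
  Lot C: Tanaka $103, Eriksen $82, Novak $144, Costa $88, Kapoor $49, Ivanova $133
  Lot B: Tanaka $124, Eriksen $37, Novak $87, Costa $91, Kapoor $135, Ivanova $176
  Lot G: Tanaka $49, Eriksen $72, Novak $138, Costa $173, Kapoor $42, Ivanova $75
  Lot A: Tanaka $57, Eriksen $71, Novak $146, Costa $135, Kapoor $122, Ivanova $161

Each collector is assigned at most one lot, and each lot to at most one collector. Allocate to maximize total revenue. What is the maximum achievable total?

Optimal: Tanaka→Lot F ($179), Eriksen→Lot D ($134), Novak→Lot C ($144), Costa→Lot G ($173), Kapoor→Lot A ($122), Ivanova→Lot B ($176) — total 179+134+144+173+122+176 = $928.
Max-entry greedy (repeatedly take the single best remaining cell) gives $806, worse by 122.

Maximum total: $928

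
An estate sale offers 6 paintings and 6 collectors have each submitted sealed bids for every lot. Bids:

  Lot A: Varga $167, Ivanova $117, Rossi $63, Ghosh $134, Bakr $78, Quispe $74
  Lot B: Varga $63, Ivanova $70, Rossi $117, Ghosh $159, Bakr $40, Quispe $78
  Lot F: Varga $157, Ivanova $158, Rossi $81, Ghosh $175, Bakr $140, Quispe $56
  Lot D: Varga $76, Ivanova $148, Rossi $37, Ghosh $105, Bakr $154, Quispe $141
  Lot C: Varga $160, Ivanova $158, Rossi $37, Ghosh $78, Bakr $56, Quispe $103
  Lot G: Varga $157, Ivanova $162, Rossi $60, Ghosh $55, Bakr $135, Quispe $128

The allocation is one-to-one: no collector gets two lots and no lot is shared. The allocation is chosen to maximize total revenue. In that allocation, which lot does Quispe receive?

Quispe receives Lot G.

Optimal: Varga→Lot A ($167), Ivanova→Lot C ($158), Rossi→Lot B ($117), Ghosh→Lot F ($175), Bakr→Lot D ($154), Quispe→Lot G ($128) — total 167+158+117+175+154+128 = $899.
Max-entry greedy (repeatedly take the single best remaining cell) gives $878, worse by 21.
Next-best assignment: Varga→Lot A, Ivanova→Lot C, Rossi→Lot B, Ghosh→Lot F, Bakr→Lot G, Quispe→Lot D = $893.
Swapping Quispe↔Ghosh (Quispe→Lot F $56, Ghosh→Lot G $55) loses 192.
Checked against all permutations: $899 is optimal.
Quispe's own top lot is Lot D ($141), but forcing Quispe→Lot D and reassigning the rest optimally gives only $893 — worse by 6.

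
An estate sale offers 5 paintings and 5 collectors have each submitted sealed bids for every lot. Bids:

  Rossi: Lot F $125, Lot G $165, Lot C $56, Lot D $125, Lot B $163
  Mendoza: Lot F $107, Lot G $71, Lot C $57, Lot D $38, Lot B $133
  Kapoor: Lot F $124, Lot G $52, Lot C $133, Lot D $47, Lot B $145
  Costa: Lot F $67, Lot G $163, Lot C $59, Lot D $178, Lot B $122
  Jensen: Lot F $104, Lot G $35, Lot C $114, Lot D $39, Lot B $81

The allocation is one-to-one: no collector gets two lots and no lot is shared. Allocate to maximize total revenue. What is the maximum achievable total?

Max total: $714

This is a one-to-one assignment (maximum-weight bipartite matching).
Optimal: Rossi→Lot G ($165), Mendoza→Lot B ($133), Kapoor→Lot F ($124), Costa→Lot D ($178), Jensen→Lot C ($114) — total 165+133+124+178+114 = $714.
Row-greedy (each collector in turn takes its best remaining lot) gives $713, worse by 1.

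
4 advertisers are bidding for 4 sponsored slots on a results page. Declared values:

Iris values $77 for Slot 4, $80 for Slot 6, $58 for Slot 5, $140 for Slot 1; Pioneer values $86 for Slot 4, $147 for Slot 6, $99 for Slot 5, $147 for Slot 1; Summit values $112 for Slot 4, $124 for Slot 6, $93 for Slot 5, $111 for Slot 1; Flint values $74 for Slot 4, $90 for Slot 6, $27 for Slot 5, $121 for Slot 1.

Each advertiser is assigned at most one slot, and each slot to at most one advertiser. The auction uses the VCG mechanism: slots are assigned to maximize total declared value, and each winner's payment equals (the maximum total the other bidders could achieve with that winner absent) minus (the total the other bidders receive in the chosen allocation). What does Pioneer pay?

Pioneer pays $35.

Efficient allocation: Iris→Slot 1 ($140), Pioneer→Slot 6 ($147), Summit→Slot 5 ($93), Flint→Slot 4 ($74); total welfare W = $454.
Pioneer receives Slot 6 at value $147, so the others get W − 147 = $307.
Without Pioneer: best allocation of the remaining 3 bidders over all 4 slots is Iris→Slot 1 ($140), Summit→Slot 4 ($112), Flint→Slot 6 ($90), total $342.
VCG payment = (others' best without Pioneer) − (others' welfare with Pioneer) = 342 − 307 = $35.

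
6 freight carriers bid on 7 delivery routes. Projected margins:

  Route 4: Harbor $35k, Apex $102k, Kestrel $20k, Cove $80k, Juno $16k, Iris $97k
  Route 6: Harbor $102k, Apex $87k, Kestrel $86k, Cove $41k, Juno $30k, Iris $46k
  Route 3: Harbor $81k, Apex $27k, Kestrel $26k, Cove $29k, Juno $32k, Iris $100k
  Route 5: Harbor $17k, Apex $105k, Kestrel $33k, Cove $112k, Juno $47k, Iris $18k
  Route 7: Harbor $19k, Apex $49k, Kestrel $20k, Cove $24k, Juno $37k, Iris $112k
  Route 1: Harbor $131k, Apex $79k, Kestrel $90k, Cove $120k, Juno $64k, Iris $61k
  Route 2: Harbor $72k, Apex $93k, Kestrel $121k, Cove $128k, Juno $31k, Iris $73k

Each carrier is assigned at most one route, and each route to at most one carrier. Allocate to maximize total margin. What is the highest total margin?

Max total: $613k

This is the linear assignment problem.
Optimal: Harbor→Route 6 ($102k), Apex→Route 4 ($102k), Kestrel→Route 2 ($121k), Cove→Route 5 ($112k), Juno→Route 1 ($64k), Iris→Route 7 ($112k) — total 102+102+121+112+64+112 = $613k.
Column-greedy (each route in turn goes to its best remaining carrier) gives $543k, worse by 70.
Next-best assignment: Harbor→Route 1, Apex→Route 4, Kestrel→Route 2, Cove→Route 5, Juno→Route 3, Iris→Route 7 = $610k.
Every other assignment is strictly worse.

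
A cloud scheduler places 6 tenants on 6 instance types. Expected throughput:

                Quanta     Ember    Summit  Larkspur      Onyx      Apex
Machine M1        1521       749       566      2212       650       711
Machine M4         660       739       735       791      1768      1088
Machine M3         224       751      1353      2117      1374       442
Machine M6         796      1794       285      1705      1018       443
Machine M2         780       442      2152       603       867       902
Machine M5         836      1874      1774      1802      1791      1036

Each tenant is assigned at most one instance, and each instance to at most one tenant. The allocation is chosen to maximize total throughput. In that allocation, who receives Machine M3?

Treat this as an assignment problem: match each tenant to one instance.
Optimal: Quanta→Machine M1 (1521 ops/s), Ember→Machine M6 (1794 ops/s), Summit→Machine M2 (2152 ops/s), Larkspur→Machine M3 (2117 ops/s), Onyx→Machine M5 (1791 ops/s), Apex→Machine M4 (1088 ops/s) — total 1521+1794+2152+2117+1791+1088 = 10463 ops/s.
Next-best assignment: Quanta→Machine M1, Ember→Machine M6, Summit→Machine M2, Larkspur→Machine M3, Onyx→Machine M4, Apex→Machine M5 = 10388 ops/s.
Swapping Larkspur↔Summit (Larkspur→Machine M2 603 ops/s, Summit→Machine M3 1353 ops/s) loses 2313.
Checked against all permutations: 10463 ops/s is optimal.
Larkspur's own top instance is Machine M1 (2212 ops/s), but forcing Larkspur→Machine M1 and reassigning the rest optimally gives only 9496 ops/s — worse by 967.

Larkspur receives Machine M3.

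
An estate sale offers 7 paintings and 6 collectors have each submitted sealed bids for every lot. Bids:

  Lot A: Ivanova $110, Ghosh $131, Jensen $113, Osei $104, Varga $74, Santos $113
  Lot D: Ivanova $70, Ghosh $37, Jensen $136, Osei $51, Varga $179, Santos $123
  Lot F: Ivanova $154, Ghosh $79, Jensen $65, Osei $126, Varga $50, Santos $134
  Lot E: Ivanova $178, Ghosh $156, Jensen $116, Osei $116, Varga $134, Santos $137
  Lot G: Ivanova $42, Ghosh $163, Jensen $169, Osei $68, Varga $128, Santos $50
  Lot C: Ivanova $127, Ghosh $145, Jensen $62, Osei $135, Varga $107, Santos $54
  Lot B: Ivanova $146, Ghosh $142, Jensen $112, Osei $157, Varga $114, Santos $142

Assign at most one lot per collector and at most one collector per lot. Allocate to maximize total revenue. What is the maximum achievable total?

Optimal: Ivanova→Lot E ($178), Ghosh→Lot C ($145), Jensen→Lot G ($169), Osei→Lot B ($157), Varga→Lot D ($179), Santos→Lot F ($134) — total 178+145+169+157+179+134 = $962.
Row-greedy (each collector in turn takes its best remaining lot) gives $875, worse by 87.
Swapping Varga↔Osei (Varga→Lot B $114, Osei→Lot D $51) loses 171.
Every other assignment is strictly worse.

Maximum total: $962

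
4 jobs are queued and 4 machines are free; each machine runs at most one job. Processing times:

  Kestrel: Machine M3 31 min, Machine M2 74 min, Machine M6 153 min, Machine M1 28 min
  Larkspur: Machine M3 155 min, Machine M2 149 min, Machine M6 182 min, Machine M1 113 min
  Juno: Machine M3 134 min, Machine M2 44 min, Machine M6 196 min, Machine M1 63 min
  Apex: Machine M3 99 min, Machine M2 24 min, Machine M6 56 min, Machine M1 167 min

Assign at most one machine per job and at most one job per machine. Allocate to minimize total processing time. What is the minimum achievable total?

Optimal: Kestrel→Machine M3 (31 min), Larkspur→Machine M1 (113 min), Juno→Machine M2 (44 min), Apex→Machine M6 (56 min) — total 31+113+44+56 = 244 min.
Row-greedy (each job in turn takes its cheapest remaining machine) gives 367 min, worse by 123.
Swapping Larkspur↔Kestrel (Larkspur→Machine M3 155 min, Kestrel→Machine M1 28 min) adds 39.

Min total: 244 min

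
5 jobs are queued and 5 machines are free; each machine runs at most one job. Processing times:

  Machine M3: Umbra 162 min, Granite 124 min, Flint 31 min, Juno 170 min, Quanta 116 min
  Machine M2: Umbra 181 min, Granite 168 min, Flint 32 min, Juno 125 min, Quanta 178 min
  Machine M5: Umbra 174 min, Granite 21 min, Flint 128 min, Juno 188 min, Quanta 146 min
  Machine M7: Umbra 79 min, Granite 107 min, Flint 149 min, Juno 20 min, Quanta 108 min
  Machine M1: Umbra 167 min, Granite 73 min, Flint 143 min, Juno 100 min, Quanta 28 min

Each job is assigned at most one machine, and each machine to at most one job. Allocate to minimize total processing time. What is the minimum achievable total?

Min total: 263 min

Optimal: Umbra→Machine M3 (162 min), Granite→Machine M5 (21 min), Flint→Machine M2 (32 min), Juno→Machine M7 (20 min), Quanta→Machine M1 (28 min) — total 162+21+32+20+28 = 263 min.
Swapping Granite↔Juno (Granite→Machine M7 107 min, Juno→Machine M5 188 min) adds 254.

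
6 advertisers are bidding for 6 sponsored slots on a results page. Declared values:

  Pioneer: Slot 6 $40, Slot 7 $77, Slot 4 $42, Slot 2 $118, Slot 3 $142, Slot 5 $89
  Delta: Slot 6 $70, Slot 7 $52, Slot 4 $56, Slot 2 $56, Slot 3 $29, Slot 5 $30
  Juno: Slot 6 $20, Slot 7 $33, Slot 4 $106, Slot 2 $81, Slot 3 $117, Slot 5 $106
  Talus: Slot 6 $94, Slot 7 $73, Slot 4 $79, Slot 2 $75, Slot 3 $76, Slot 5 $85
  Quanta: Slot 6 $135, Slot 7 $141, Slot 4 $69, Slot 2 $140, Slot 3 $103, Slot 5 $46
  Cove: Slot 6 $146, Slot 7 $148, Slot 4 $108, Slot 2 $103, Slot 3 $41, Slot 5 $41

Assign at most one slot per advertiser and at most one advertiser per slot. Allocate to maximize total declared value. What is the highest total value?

Max total: $691

Optimal: Pioneer→Slot 3 ($142), Delta→Slot 6 ($70), Juno→Slot 4 ($106), Talus→Slot 5 ($85), Quanta→Slot 2 ($140), Cove→Slot 7 ($148) — total 142+70+106+85+140+148 = $691.
Row-greedy (each advertiser in turn takes its best remaining slot) gives $647, worse by 44.
Swapping Delta↔Pioneer (Delta→Slot 3 $29, Pioneer→Slot 6 $40) loses 143.
No other one-to-one assignment exceeds $691.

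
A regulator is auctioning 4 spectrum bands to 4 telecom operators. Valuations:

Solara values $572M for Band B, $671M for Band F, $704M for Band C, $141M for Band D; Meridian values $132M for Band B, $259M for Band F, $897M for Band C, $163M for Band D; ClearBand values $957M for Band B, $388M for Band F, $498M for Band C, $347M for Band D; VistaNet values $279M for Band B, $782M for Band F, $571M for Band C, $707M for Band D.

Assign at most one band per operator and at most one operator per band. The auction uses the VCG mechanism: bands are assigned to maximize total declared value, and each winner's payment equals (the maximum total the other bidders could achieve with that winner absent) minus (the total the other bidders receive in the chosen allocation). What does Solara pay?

Efficient allocation: Solara→Band F ($671M), Meridian→Band C ($897M), ClearBand→Band B ($957M), VistaNet→Band D ($707M); total welfare W = $3232M.
Solara receives Band F at value $671M, so the others get W − 671 = $2561M.
Without Solara: best allocation of the remaining 3 bidders over all 4 bands is Meridian→Band C ($897M), ClearBand→Band B ($957M), VistaNet→Band F ($782M), total $2636M.
VCG payment = (others' best without Solara) − (others' welfare with Solara) = 2636 − 2561 = $75M.

Solara pays $75M.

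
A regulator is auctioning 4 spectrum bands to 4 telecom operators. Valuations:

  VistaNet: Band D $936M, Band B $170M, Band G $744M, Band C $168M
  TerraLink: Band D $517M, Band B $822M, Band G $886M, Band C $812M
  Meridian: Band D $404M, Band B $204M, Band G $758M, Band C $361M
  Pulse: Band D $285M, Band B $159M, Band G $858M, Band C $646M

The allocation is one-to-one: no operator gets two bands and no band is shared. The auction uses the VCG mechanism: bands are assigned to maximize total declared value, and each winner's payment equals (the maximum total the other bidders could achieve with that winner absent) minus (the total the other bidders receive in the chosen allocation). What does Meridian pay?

Efficient allocation: VistaNet→Band D ($936M), TerraLink→Band B ($822M), Meridian→Band G ($758M), Pulse→Band C ($646M); total welfare W = $3162M.
Meridian receives Band G at value $758M, so the others get W − 758 = $2404M.
Without Meridian: best allocation of the remaining 3 bidders over all 4 bands is VistaNet→Band D ($936M), TerraLink→Band B ($822M), Pulse→Band G ($858M), total $2616M.
VCG payment = (others' best without Meridian) − (others' welfare with Meridian) = 2616 − 2404 = $212M.

Meridian pays $212M.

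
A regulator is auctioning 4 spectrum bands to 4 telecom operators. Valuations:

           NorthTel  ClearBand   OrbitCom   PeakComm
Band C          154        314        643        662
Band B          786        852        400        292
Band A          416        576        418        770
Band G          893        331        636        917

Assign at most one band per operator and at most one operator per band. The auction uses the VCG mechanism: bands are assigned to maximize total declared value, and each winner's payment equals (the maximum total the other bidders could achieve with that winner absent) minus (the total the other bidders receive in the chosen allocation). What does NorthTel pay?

NorthTel pays $147M.

Efficient allocation: NorthTel→Band G ($893M), ClearBand→Band B ($852M), OrbitCom→Band C ($643M), PeakComm→Band A ($770M); total welfare W = $3158M.
NorthTel receives Band G at value $893M, so the others get W − 893 = $2265M.
Without NorthTel: best allocation of the remaining 3 bidders over all 4 bands is ClearBand→Band B ($852M), OrbitCom→Band C ($643M), PeakComm→Band G ($917M), total $2412M.
VCG payment = (others' best without NorthTel) − (others' welfare with NorthTel) = 2412 − 2265 = $147M.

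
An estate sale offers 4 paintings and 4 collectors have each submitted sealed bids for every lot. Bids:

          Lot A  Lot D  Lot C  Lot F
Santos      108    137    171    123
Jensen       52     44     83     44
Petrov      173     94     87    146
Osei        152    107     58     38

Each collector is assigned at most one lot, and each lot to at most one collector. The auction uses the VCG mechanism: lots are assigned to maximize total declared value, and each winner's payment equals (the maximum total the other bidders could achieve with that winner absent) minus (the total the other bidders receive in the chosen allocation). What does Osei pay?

Efficient allocation: Santos→Lot D ($137), Jensen→Lot C ($83), Petrov→Lot F ($146), Osei→Lot A ($152); total welfare W = $518.
Osei receives Lot A at value $152, so the others get W − 152 = $366.
Without Osei: best allocation of the remaining 3 bidders over all 4 lots is Santos→Lot D ($137), Jensen→Lot C ($83), Petrov→Lot A ($173), total $393.
VCG payment = (others' best without Osei) − (others' welfare with Osei) = 393 − 366 = $27.

Osei pays $27.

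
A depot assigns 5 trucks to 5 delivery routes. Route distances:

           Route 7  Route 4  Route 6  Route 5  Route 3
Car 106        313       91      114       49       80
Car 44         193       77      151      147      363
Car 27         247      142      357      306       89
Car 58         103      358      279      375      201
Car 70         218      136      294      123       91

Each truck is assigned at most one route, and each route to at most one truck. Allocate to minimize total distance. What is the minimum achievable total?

Optimal: Car 106→Route 6 (114 km), Car 44→Route 4 (77 km), Car 27→Route 3 (89 km), Car 58→Route 7 (103 km), Car 70→Route 5 (123 km) — total 114+77+89+103+123 = 506 km.
Min-entry greedy (repeatedly take the single cheapest remaining cell) gives 612 km, worse by 106.
Next-best assignment: Car 106→Route 5, Car 44→Route 6, Car 27→Route 3, Car 58→Route 7, Car 70→Route 4 = 528 km.
No other one-to-one assignment undercuts 506 km.

Minimum total: 506 km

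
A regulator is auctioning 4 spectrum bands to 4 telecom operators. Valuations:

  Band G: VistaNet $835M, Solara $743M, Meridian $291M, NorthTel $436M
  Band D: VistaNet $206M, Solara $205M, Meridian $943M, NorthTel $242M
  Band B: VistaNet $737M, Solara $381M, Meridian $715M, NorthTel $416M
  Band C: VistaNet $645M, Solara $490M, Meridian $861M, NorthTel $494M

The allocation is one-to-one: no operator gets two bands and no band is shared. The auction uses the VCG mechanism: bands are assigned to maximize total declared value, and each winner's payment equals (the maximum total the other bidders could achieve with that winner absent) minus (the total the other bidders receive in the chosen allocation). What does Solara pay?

Solara pays $98M.

Efficient allocation: VistaNet→Band B ($737M), Solara→Band G ($743M), Meridian→Band D ($943M), NorthTel→Band C ($494M); total welfare W = $2917M.
Solara receives Band G at value $743M, so the others get W − 743 = $2174M.
Without Solara: best allocation of the remaining 3 bidders over all 4 bands is VistaNet→Band G ($835M), Meridian→Band D ($943M), NorthTel→Band C ($494M), total $2272M.
VCG payment = (others' best without Solara) − (others' welfare with Solara) = 2272 − 2174 = $98M.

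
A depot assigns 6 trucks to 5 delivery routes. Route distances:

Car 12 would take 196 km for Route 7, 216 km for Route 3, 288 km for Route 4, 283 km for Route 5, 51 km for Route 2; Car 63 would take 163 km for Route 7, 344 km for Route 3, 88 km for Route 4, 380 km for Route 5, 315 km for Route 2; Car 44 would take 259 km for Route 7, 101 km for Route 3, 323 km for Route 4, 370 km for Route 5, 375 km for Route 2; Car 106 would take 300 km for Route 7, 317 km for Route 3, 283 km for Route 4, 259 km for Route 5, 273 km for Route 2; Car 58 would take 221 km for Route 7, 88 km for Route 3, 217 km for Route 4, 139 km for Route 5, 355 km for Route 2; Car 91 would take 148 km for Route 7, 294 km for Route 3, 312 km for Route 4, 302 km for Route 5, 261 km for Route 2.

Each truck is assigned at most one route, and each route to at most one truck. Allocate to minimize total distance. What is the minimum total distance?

Minimum total: 527 km

This is a one-to-one assignment (minimum-cost bipartite matching).
Optimal: Car 91→Route 7 (148 km), Car 44→Route 3 (101 km), Car 63→Route 4 (88 km), Car 58→Route 5 (139 km), Car 12→Route 2 (51 km) — total 148+101+88+139+51 = 527 km.
Swapping Car 63↔Car 58 (Car 63→Route 5 380 km, Car 58→Route 4 217 km) adds 370.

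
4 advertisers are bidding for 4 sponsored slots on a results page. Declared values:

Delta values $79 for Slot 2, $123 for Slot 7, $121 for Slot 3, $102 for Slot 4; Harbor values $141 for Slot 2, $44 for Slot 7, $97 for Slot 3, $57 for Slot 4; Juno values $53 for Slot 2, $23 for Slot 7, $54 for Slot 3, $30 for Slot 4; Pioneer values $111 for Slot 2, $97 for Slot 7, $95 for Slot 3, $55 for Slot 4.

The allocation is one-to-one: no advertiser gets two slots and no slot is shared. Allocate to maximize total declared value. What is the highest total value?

Maximum total: $394

This is a one-to-one assignment (maximum-weight bipartite matching).
Optimal: Delta→Slot 4 ($102), Harbor→Slot 2 ($141), Juno→Slot 3 ($54), Pioneer→Slot 7 ($97) — total 102+141+54+97 = $394.
Row-greedy (each advertiser in turn takes its best remaining slot) gives $373, worse by 21.
Next-best assignment: Delta→Slot 7, Harbor→Slot 2, Juno→Slot 4, Pioneer→Slot 3 = $389.
Swapping Delta↔Juno (Delta→Slot 3 $121, Juno→Slot 4 $30) loses 5.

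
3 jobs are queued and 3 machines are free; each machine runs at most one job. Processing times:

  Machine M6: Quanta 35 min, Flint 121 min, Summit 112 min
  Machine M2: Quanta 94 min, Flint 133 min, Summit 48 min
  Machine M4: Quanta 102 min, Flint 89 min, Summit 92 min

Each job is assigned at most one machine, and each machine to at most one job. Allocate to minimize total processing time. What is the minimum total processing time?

Minimum total: 172 min

This is the linear assignment problem.
Optimal: Quanta→Machine M6 (35 min), Flint→Machine M4 (89 min), Summit→Machine M2 (48 min) — total 35+89+48 = 172 min.
Next-best assignment: Quanta→Machine M6, Flint→Machine M2, Summit→Machine M4 = 260 min.
Every other assignment is strictly worse.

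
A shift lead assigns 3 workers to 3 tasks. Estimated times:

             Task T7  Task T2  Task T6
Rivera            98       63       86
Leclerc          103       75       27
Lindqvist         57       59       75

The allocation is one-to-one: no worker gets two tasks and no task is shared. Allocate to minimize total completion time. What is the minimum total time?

Treat this as an assignment problem: match each worker to one task.
Optimal: Rivera→Task T2 (63 min), Leclerc→Task T6 (27 min), Lindqvist→Task T7 (57 min) — total 63+27+57 = 147 min.
Checked against all permutations: 147 min is optimal.

Minimum total: 147 min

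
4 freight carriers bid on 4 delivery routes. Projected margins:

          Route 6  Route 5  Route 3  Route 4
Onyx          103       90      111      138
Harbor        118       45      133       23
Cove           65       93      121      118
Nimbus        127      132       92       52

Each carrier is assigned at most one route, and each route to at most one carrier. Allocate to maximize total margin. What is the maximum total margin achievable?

Max total: $509k

Optimal: Onyx→Route 4 ($138k), Harbor→Route 6 ($118k), Cove→Route 3 ($121k), Nimbus→Route 5 ($132k) — total 138+118+121+132 = $509k.
Max-entry greedy (repeatedly take the single best remaining cell) gives $468k, worse by 41.
Swapping Harbor↔Onyx (Harbor→Route 4 $23k, Onyx→Route 6 $103k) loses 130.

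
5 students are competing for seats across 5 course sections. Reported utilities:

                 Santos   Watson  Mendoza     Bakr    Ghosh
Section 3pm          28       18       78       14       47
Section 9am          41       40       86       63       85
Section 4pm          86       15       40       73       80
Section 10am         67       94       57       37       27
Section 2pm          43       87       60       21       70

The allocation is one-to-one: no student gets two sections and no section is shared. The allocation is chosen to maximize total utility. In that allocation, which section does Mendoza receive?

Optimal: Santos→Section 4pm (86 points), Watson→Section 10am (94 points), Mendoza→Section 3pm (78 points), Bakr→Section 9am (63 points), Ghosh→Section 2pm (70 points) — total 86+94+78+63+70 = 391 points.
Max-entry greedy (repeatedly take the single best remaining cell) gives 350 points, worse by 41.
Next-best assignment: Santos→Section 10am, Watson→Section 2pm, Mendoza→Section 3pm, Bakr→Section 4pm, Ghosh→Section 9am = 390 points.
Swapping Bakr↔Mendoza (Bakr→Section 3pm 14 points, Mendoza→Section 9am 86 points) loses 41.
Mendoza's own top section is Section 9am (86 points), but forcing Mendoza→Section 9am and reassigning the rest optimally gives only 360 points — worse by 31.

Mendoza receives Section 3pm.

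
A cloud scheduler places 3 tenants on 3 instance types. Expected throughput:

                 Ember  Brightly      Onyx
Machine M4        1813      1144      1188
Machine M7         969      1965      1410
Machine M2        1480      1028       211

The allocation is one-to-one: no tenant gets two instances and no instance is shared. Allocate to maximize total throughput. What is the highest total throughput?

Optimal: Ember→Machine M2 (1480 ops/s), Brightly→Machine M7 (1965 ops/s), Onyx→Machine M4 (1188 ops/s) — total 1480+1965+1188 = 4633 ops/s.
Next-best assignment: Ember→Machine M4, Brightly→Machine M2, Onyx→Machine M7 = 4251 ops/s.

Maximum total: 4633 ops/s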